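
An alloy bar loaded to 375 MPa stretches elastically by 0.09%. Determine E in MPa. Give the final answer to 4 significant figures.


E = sigma / epsilon
epsilon = 0.09% = 9e-04
E = 375 / 9e-04
E = 416700 MPa


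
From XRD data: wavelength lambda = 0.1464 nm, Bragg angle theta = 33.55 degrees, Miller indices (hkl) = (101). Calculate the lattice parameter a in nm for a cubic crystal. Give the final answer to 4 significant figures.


d = lambda / (2*sin(theta))
d = 0.1464 / (2*sin(33.55 deg))
d = 0.132449 nm
a = d * sqrt(h^2+k^2+l^2) = 0.132449 * sqrt(2)
a = 0.1873 nm


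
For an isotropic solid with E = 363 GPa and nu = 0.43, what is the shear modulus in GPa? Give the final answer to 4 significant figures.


G = E / (2*(1+nu))
G = 363 / (2*(1+0.43))
G = 126.9 GPa


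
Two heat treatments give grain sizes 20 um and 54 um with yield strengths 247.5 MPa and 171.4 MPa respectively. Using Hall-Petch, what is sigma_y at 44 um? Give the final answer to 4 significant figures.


sigma_y = sigma0 + k / sqrt(d)
1/sqrt(d1) = 1/sqrt(2e-05) = 223.607;  1/sqrt(d2) = 136.083
k = (sigma1 - sigma2) / (1/sqrt(d1) - 1/sqrt(d2)) = (247.5 - 171.4) / (223.607 - 136.083) = 0.869475 MPa*m^0.5
sigma0 = sigma1 - k/sqrt(d1) = 247.5 - 0.869475*223.607 = 53.0794 MPa
sigma_y(d3) = 53.0794 + 0.869475 / sqrt(4.4e-05) = 184.2 MPa


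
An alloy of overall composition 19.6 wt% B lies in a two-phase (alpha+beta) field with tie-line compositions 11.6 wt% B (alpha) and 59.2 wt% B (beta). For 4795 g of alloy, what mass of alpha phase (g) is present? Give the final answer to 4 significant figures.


f_alpha = (C_beta - C0) / (C_beta - C_alpha)
f_alpha = (59.2 - 19.6) / (59.2 - 11.6) = 0.831933
m_alpha = f_alpha * m_total = 0.831933 * 4795 = 3989 g


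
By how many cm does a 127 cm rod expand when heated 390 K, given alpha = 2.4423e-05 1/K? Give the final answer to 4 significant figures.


dL = L0 * alpha * dT
dL = 127 * 2.4423e-05 * 390
dL = 1.21 cm


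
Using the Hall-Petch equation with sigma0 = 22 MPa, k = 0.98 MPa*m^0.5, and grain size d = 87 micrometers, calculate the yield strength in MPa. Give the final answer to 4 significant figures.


sigma_y = sigma0 + k / sqrt(d)
d = 87 um = 8.7e-05 m
sigma_y = 22 + 0.98 / sqrt(8.7e-05)
sigma_y = 127.1 MPa


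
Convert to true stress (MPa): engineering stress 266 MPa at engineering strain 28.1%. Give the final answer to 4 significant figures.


sigma_true = sigma_eng * (1 + epsilon_eng)
sigma_true = 266 * (1 + 0.281)
sigma_true = 340.7 MPa


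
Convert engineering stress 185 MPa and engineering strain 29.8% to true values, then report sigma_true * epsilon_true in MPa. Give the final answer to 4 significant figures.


sigma_true = sigma_eng * (1 + epsilon_eng)
sigma_true = 185 * (1 + 0.298) = 240.13 MPa
epsilon_true = ln(1 + epsilon_eng)
epsilon_true = ln(1 + 0.298) = 0.260825
sigma_true * epsilon_true = 240.13 * 0.260825 = 62.63 MPa


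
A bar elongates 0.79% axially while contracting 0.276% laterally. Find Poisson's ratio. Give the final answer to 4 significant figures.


nu = -epsilon_lat / epsilon_axial
Lateral strain is contraction (negative), so using magnitudes:
nu = 0.276 / 0.79
nu = 0.3494


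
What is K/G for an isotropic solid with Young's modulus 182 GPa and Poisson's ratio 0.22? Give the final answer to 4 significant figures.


G = E / (2*(1+nu))
G = 182 / (2*(1+0.22)) = 74.5902 GPa
K = E / (3*(1-2*nu))
K = 182 / (3*(1-2*0.22)) = 108.333 GPa
K/G = 108.333 / 74.5902 = 1.452


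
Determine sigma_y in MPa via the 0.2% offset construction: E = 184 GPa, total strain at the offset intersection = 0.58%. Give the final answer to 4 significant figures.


Offset strain = 0.002
Elastic strain at yield = total_strain - offset = 5.8e-03 - 0.002 = 3.8e-03
sigma_y = E * elastic_strain = 184000 * 3.8e-03
sigma_y = 699.2 MPa


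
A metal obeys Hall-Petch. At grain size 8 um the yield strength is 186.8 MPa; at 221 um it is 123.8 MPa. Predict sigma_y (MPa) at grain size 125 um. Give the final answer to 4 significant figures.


sigma_y = sigma0 + k / sqrt(d)
1/sqrt(d1) = 1/sqrt(8e-06) = 353.553;  1/sqrt(d2) = 67.2673
k = (sigma1 - sigma2) / (1/sqrt(d1) - 1/sqrt(d2)) = (186.8 - 123.8) / (353.553 - 67.2673) = 0.22006 MPa*m^0.5
sigma0 = sigma1 - k/sqrt(d1) = 186.8 - 0.22006*353.553 = 108.997 MPa
sigma_y(d3) = 108.997 + 0.22006 / sqrt(1.25e-04) = 128.7 MPa


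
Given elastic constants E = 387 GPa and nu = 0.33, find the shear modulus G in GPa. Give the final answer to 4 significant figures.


G = E / (2*(1+nu))
G = 387 / (2*(1+0.33))
G = 145.5 GPa


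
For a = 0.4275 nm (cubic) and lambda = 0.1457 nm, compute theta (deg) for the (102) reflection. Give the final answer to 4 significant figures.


d = a / sqrt(h^2+k^2+l^2)
d = 0.4275 / sqrt(5) = 0.191184 nm
lambda = 2*d*sin(theta)  =>  sin(theta) = lambda / (2*d)
sin(theta) = 0.1457 / (2 * 0.191184) = 0.381047
theta = 22.4 deg


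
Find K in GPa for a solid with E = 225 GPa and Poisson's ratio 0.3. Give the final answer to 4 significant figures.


K = E / (3*(1-2*nu))
K = 225 / (3*(1-2*0.3))
K = 187.5 GPa


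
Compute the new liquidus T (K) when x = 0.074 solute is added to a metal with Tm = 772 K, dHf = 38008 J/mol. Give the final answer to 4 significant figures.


dT = R*Tm^2*x / dHf
dT = 8.314 * 772^2 * 0.074 / 38008
dT = 9.6472 K
T_new = 772 - 9.6472 = 762.4 K


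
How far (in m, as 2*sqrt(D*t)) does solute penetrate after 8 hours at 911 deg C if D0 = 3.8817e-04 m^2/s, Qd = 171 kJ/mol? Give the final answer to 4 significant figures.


Step 1: D = D0 * exp(-Qd/(R*T))
T = 1184.15 K
D = 3.8817e-04 * exp(-171e3 / (8.314 * 1184.15)) = 1.11092e-11 m^2/s
Step 2: L = 2*sqrt(D*t)
t = 8 h = 28800 s
L = 2*sqrt(1.11092e-11 * 28800) = 1.131e-03 m


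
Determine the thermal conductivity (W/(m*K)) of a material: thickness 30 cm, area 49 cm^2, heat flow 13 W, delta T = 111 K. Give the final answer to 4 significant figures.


k = Q*L / (A*dT)
L = 0.3 m, A = 4.9e-03 m^2
k = 13 * 0.3 / (4.9e-03 * 111)
k = 7.17 W/(m*K)


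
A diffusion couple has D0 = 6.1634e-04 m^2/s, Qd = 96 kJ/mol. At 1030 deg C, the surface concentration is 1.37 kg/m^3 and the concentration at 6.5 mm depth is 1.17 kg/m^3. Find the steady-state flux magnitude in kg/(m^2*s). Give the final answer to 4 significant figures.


Step 1: D = D0 * exp(-Qd/(R*T))
T = 1030 + 273.15 = 1303.15 K
D = 6.1634e-04 * exp(-96e3 / (8.314 * 1303.15)) = 8.74336e-08 m^2/s
Step 2: J = D * (C1 - C2) / dx
J = 8.74336e-08 * (1.37 - 1.17) / 6.5e-03
J = 2.69e-06 kg/(m^2*s)


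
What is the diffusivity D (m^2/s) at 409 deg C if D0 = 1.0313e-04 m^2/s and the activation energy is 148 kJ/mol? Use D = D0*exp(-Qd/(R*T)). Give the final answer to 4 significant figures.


D = D0 * exp(-Qd / (R*T))
T = 682.15 K
D = 1.0313e-04 * exp(-148e3 / (8.314 * 682.15))
D = 4.787e-16 m^2/s


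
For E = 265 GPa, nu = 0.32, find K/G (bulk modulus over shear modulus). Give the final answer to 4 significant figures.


G = E / (2*(1+nu))
G = 265 / (2*(1+0.32)) = 100.379 GPa
K = E / (3*(1-2*nu))
K = 265 / (3*(1-2*0.32)) = 245.37 GPa
K/G = 245.37 / 100.379 = 2.444


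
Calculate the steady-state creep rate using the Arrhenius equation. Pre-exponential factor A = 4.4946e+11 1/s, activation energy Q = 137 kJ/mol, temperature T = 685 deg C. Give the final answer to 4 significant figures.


rate = A * exp(-Q / (R*T))
T = 685 + 273.15 = 958.15 K
rate = 4.4946e+11 * exp(-137e3 / (8.314 * 958.15))
rate = 15270 1/s


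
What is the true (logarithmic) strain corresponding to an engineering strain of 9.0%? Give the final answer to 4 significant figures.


epsilon_true = ln(1 + epsilon_eng)
epsilon_true = ln(1 + 0.09)
epsilon_true = 0.08618


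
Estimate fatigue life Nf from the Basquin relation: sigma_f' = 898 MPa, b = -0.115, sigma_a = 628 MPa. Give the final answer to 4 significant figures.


sigma_a = sigma_f' * (2*Nf)^b
2*Nf = (sigma_a / sigma_f')^(1/b)
2*Nf = (628 / 898)^(1/-0.115)
2*Nf = 22.4171
Nf = 11.21 cycles


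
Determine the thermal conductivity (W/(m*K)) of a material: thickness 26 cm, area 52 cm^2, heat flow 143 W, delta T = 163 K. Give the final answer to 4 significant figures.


k = Q*L / (A*dT)
L = 0.26 m, A = 5.2e-03 m^2
k = 143 * 0.26 / (5.2e-03 * 163)
k = 43.87 W/(m*K)


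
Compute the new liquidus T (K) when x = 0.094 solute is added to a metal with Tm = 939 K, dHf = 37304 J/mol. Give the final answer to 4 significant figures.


dT = R*Tm^2*x / dHf
dT = 8.314 * 939^2 * 0.094 / 37304
dT = 18.472 K
T_new = 939 - 18.472 = 920.5 K


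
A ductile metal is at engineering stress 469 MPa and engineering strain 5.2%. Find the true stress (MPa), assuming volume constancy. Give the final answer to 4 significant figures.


sigma_true = sigma_eng * (1 + epsilon_eng)
sigma_true = 469 * (1 + 0.052)
sigma_true = 493.4 MPa


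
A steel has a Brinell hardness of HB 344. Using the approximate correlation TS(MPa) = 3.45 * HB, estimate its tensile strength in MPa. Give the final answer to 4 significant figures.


TS (MPa) = 3.45 * HB
TS = 3.45 * 344
TS = 1187 MPa


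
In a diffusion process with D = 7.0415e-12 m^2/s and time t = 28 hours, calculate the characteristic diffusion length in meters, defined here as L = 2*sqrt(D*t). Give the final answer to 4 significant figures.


t = 28 hr = 100800 s
Diffusion length = 2*sqrt(D*t)
= 2*sqrt(7.0415e-12 * 100800)
= 1.685e-03 m


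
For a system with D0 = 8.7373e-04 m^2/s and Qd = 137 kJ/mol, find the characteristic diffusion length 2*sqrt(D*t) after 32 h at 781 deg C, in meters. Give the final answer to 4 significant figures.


Step 1: D = D0 * exp(-Qd/(R*T))
T = 1054.15 K
D = 8.7373e-04 * exp(-137e3 / (8.314 * 1054.15)) = 1.42097e-10 m^2/s
Step 2: L = 2*sqrt(D*t)
t = 32 h = 115200 s
L = 2*sqrt(1.42097e-10 * 115200) = 8.092e-03 m


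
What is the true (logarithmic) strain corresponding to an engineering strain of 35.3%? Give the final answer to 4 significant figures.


epsilon_true = ln(1 + epsilon_eng)
epsilon_true = ln(1 + 0.353)
epsilon_true = 0.3023


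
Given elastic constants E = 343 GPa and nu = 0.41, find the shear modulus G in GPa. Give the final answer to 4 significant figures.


G = E / (2*(1+nu))
G = 343 / (2*(1+0.41))
G = 121.6 GPa


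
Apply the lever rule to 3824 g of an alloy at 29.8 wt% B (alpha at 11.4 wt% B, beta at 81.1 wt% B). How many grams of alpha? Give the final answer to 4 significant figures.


f_alpha = (C_beta - C0) / (C_beta - C_alpha)
f_alpha = (81.1 - 29.8) / (81.1 - 11.4) = 0.736011
m_alpha = f_alpha * m_total = 0.736011 * 3824 = 2815 g


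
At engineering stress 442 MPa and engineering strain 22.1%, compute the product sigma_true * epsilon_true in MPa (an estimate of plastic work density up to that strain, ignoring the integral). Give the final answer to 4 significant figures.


sigma_true = sigma_eng * (1 + epsilon_eng)
sigma_true = 442 * (1 + 0.221) = 539.682 MPa
epsilon_true = ln(1 + epsilon_eng)
epsilon_true = ln(1 + 0.221) = 0.19967
sigma_true * epsilon_true = 539.682 * 0.19967 = 107.8 MPa


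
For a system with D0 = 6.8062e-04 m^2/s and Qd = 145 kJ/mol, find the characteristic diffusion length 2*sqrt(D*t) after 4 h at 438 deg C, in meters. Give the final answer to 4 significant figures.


Step 1: D = D0 * exp(-Qd/(R*T))
T = 711.15 K
D = 6.8062e-04 * exp(-145e3 / (8.314 * 711.15)) = 1.52101e-14 m^2/s
Step 2: L = 2*sqrt(D*t)
t = 4 h = 14400 s
L = 2*sqrt(1.52101e-14 * 14400) = 2.96e-05 m


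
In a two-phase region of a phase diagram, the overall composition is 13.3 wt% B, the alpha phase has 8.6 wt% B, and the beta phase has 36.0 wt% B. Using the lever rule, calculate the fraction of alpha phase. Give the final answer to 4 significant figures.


f_alpha = (C_beta - C0) / (C_beta - C_alpha)
f_alpha = (36.0 - 13.3) / (36.0 - 8.6)
f_alpha = 0.8285


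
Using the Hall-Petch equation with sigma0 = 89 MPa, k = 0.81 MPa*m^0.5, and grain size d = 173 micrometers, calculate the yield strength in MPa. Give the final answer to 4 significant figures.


sigma_y = sigma0 + k / sqrt(d)
d = 173 um = 1.73e-04 m
sigma_y = 89 + 0.81 / sqrt(1.73e-04)
sigma_y = 150.6 MPa


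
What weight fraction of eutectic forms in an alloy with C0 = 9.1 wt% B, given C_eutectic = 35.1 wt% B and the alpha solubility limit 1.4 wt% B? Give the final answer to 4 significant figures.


f_primary = (C_e - C0) / (C_e - C_alpha_max)
f_primary = (35.1 - 9.1) / (35.1 - 1.4)
f_primary = 0.771513
f_eutectic = 1 - 0.771513 = 0.2285


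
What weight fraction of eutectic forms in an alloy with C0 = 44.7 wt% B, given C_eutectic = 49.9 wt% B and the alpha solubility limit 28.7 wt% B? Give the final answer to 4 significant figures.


f_primary = (C_e - C0) / (C_e - C_alpha_max)
f_primary = (49.9 - 44.7) / (49.9 - 28.7)
f_primary = 0.245283
f_eutectic = 1 - 0.245283 = 0.7547


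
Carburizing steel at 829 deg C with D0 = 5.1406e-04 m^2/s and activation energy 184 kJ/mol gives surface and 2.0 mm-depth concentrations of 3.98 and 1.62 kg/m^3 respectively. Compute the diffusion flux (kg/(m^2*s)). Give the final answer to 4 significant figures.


Step 1: D = D0 * exp(-Qd/(R*T))
T = 829 + 273.15 = 1102.15 K
D = 5.1406e-04 * exp(-184e3 / (8.314 * 1102.15)) = 9.77941e-13 m^2/s
Step 2: J = D * (C1 - C2) / dx
J = 9.77941e-13 * (3.98 - 1.62) / 2e-03
J = 1.154e-09 kg/(m^2*s)


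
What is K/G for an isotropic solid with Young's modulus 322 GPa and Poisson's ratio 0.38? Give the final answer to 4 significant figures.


G = E / (2*(1+nu))
G = 322 / (2*(1+0.38)) = 116.667 GPa
K = E / (3*(1-2*nu))
K = 322 / (3*(1-2*0.38)) = 447.222 GPa
K/G = 447.222 / 116.667 = 3.833


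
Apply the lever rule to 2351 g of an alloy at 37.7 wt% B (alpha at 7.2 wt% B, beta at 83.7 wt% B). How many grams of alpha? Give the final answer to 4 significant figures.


f_alpha = (C_beta - C0) / (C_beta - C_alpha)
f_alpha = (83.7 - 37.7) / (83.7 - 7.2) = 0.601307
m_alpha = f_alpha * m_total = 0.601307 * 2351 = 1414 g


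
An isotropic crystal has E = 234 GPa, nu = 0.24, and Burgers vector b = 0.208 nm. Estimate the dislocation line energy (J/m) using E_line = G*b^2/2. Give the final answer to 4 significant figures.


Step 1: G = E / (2*(1+nu))
G = 234 / (2*(1+0.24)) = 94.3548 GPa = 9.43548e+10 Pa
Step 2: E_line = G*b^2/2
b = 0.208 nm = 2.08e-10 m
E_line = 0.5 * 9.43548e+10 * (2.08e-10)^2 = 2.041e-09 J/m


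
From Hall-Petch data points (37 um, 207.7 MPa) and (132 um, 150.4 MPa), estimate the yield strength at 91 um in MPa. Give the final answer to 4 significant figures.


sigma_y = sigma0 + k / sqrt(d)
1/sqrt(d1) = 1/sqrt(3.7e-05) = 164.399;  1/sqrt(d2) = 87.0388
k = (sigma1 - sigma2) / (1/sqrt(d1) - 1/sqrt(d2)) = (207.7 - 150.4) / (164.399 - 87.0388) = 0.740691 MPa*m^0.5
sigma0 = sigma1 - k/sqrt(d1) = 207.7 - 0.740691*164.399 = 85.9311 MPa
sigma_y(d3) = 85.9311 + 0.740691 / sqrt(9.1e-05) = 163.6 MPa


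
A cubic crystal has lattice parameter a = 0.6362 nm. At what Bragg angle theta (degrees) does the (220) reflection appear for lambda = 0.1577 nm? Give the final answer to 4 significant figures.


d = a / sqrt(h^2+k^2+l^2)
d = 0.6362 / sqrt(8) = 0.224931 nm
lambda = 2*d*sin(theta)  =>  sin(theta) = lambda / (2*d)
sin(theta) = 0.1577 / (2 * 0.224931) = 0.350552
theta = 20.52 deg


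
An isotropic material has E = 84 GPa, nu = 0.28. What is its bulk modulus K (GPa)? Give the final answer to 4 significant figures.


K = E / (3*(1-2*nu))
K = 84 / (3*(1-2*0.28))
K = 63.64 GPa


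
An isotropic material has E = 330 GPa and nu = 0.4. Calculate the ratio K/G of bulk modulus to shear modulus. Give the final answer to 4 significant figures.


G = E / (2*(1+nu))
G = 330 / (2*(1+0.4)) = 117.857 GPa
K = E / (3*(1-2*nu))
K = 330 / (3*(1-2*0.4)) = 550 GPa
K/G = 550 / 117.857 = 4.667


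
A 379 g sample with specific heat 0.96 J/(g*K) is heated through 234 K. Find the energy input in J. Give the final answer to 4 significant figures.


Q = m * cp * dT
Q = 379 * 0.96 * 234
Q = 85140 J


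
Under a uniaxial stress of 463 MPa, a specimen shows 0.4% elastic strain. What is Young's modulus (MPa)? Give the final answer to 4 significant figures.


E = sigma / epsilon
epsilon = 0.4% = 4e-03
E = 463 / 4e-03
E = 115800 MPa


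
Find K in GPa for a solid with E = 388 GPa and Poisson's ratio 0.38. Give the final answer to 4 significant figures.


K = E / (3*(1-2*nu))
K = 388 / (3*(1-2*0.38))
K = 538.9 GPa


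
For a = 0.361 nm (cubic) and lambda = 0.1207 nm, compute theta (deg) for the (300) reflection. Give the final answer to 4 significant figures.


d = a / sqrt(h^2+k^2+l^2)
d = 0.361 / sqrt(9) = 0.120333 nm
lambda = 2*d*sin(theta)  =>  sin(theta) = lambda / (2*d)
sin(theta) = 0.1207 / (2 * 0.120333) = 0.501524
theta = 30.1 deg


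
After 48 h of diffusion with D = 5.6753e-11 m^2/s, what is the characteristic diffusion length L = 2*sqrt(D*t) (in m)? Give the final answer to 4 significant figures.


t = 48 hr = 172800 s
Diffusion length = 2*sqrt(D*t)
= 2*sqrt(5.6753e-11 * 172800)
= 6.263e-03 m


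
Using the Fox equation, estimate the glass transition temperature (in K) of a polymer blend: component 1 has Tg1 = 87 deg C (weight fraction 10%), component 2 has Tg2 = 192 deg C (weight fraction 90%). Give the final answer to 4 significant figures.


1/Tg = w1/Tg1 + w2/Tg2 (in Kelvin)
Tg1 = 360.15 K, Tg2 = 465.15 K
1/Tg = 0.1/360.15 + 0.9/465.15
Tg = 452 K


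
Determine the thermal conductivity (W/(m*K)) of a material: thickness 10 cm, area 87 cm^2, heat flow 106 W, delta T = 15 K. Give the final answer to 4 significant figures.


k = Q*L / (A*dT)
L = 0.1 m, A = 8.7e-03 m^2
k = 106 * 0.1 / (8.7e-03 * 15)
k = 81.23 W/(m*K)


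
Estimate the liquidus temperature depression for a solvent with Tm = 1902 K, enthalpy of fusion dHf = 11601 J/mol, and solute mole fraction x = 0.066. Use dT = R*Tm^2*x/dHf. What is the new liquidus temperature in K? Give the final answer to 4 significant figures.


dT = R*Tm^2*x / dHf
dT = 8.314 * 1902^2 * 0.066 / 11601
dT = 171.112 K
T_new = 1902 - 171.112 = 1731 K


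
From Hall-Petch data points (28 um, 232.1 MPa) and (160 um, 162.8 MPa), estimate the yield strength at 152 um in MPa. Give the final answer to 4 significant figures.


sigma_y = sigma0 + k / sqrt(d)
1/sqrt(d1) = 1/sqrt(2.8e-05) = 188.982;  1/sqrt(d2) = 79.0569
k = (sigma1 - sigma2) / (1/sqrt(d1) - 1/sqrt(d2)) = (232.1 - 162.8) / (188.982 - 79.0569) = 0.630428 MPa*m^0.5
sigma0 = sigma1 - k/sqrt(d1) = 232.1 - 0.630428*188.982 = 112.96 MPa
sigma_y(d3) = 112.96 + 0.630428 / sqrt(1.52e-04) = 164.1 MPa


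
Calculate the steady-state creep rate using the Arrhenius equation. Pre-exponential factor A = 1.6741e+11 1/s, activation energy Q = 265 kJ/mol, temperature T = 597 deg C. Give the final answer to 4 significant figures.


rate = A * exp(-Q / (R*T))
T = 597 + 273.15 = 870.15 K
rate = 1.6741e+11 * exp(-265e3 / (8.314 * 870.15))
rate = 2.067e-05 1/s


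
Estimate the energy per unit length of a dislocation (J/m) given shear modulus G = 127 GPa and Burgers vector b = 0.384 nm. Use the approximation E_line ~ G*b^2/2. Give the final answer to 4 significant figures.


E = G*b^2/2
b = 0.384 nm = 3.84e-10 m
G = 127 GPa = 1.27e+11 Pa
E = 0.5 * 1.27e+11 * (3.84e-10)^2
E = 9.363e-09 J/m


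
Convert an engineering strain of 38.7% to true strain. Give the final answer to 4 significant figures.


epsilon_true = ln(1 + epsilon_eng)
epsilon_true = ln(1 + 0.387)
epsilon_true = 0.3271


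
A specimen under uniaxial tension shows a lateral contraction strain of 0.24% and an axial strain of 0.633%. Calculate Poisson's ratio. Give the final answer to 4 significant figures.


nu = -epsilon_lat / epsilon_axial
Lateral strain is contraction (negative), so using magnitudes:
nu = 0.24 / 0.633
nu = 0.3791


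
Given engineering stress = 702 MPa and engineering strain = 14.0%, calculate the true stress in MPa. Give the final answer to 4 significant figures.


sigma_true = sigma_eng * (1 + epsilon_eng)
sigma_true = 702 * (1 + 0.14)
sigma_true = 800.3 MPa


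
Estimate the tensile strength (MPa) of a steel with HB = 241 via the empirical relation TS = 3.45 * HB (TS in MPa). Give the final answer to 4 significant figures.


TS (MPa) = 3.45 * HB
TS = 3.45 * 241
TS = 831.5 MPa


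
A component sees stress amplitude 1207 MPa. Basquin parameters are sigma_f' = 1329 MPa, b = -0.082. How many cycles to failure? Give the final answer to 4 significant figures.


sigma_a = sigma_f' * (2*Nf)^b
2*Nf = (sigma_a / sigma_f')^(1/b)
2*Nf = (1207 / 1329)^(1/-0.082)
2*Nf = 3.23573
Nf = 1.618 cycles


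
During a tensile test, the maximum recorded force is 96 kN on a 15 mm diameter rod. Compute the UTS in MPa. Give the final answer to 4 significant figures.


A0 = pi*(d/2)^2 = pi*(15/2)^2 = 176.715 mm^2
UTS = F_max / A0 = 96*1000 / 176.715
UTS = 543.2 MPa


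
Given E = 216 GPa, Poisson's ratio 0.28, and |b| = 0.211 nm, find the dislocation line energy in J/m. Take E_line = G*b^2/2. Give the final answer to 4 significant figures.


Step 1: G = E / (2*(1+nu))
G = 216 / (2*(1+0.28)) = 84.375 GPa = 8.4375e+10 Pa
Step 2: E_line = G*b^2/2
b = 0.211 nm = 2.11e-10 m
E_line = 0.5 * 8.4375e+10 * (2.11e-10)^2 = 1.878e-09 J/m


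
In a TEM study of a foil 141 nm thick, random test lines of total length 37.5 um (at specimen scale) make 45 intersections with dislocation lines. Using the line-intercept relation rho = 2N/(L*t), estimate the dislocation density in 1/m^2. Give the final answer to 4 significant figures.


rho = 2N / (L * t)
L = 37.5 um = 3.75e-05 m, t = 141 nm = 1.41e-07 m
rho = 2 * 45 / (3.75e-05 * 1.41e-07)
rho = 1.702e+13 1/m^2


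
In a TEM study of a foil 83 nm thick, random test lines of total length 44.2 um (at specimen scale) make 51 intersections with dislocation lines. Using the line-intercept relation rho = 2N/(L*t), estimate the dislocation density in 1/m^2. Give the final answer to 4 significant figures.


rho = 2N / (L * t)
L = 44.2 um = 4.42e-05 m, t = 83 nm = 8.3e-08 m
rho = 2 * 51 / (4.42e-05 * 8.3e-08)
rho = 2.78e+13 1/m^2


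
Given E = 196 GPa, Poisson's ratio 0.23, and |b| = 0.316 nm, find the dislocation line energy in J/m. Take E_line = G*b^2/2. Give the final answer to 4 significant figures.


Step 1: G = E / (2*(1+nu))
G = 196 / (2*(1+0.23)) = 79.6748 GPa = 7.96748e+10 Pa
Step 2: E_line = G*b^2/2
b = 0.316 nm = 3.16e-10 m
E_line = 0.5 * 7.96748e+10 * (3.16e-10)^2 = 3.978e-09 J/m


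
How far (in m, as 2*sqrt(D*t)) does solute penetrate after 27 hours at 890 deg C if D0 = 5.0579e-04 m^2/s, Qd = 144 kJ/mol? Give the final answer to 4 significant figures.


Step 1: D = D0 * exp(-Qd/(R*T))
T = 1163.15 K
D = 5.0579e-04 * exp(-144e3 / (8.314 * 1163.15)) = 1.72583e-10 m^2/s
Step 2: L = 2*sqrt(D*t)
t = 27 h = 97200 s
L = 2*sqrt(1.72583e-10 * 97200) = 8.191e-03 m


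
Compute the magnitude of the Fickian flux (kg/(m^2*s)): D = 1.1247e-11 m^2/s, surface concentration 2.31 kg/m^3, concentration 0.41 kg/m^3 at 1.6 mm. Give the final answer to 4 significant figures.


J = -D * (dC/dx) = D * (C1 - C2) / dx
J = 1.1247e-11 * (2.31 - 0.41) / 1.6e-03
J = 1.336e-08 kg/(m^2*s)


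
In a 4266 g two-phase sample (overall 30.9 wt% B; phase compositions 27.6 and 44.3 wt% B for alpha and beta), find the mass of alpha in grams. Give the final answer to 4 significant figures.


f_alpha = (C_beta - C0) / (C_beta - C_alpha)
f_alpha = (44.3 - 30.9) / (44.3 - 27.6) = 0.802395
m_alpha = f_alpha * m_total = 0.802395 * 4266 = 3423 g


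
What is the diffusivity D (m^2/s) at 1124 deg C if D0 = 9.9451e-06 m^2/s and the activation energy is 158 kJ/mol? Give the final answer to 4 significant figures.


D = D0 * exp(-Qd / (R*T))
T = 1397.15 K
D = 9.9451e-06 * exp(-158e3 / (8.314 * 1397.15))
D = 1.231e-11 m^2/s


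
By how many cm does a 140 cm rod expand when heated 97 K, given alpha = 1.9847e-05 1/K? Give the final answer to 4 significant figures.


dL = L0 * alpha * dT
dL = 140 * 1.9847e-05 * 97
dL = 0.2695 cm


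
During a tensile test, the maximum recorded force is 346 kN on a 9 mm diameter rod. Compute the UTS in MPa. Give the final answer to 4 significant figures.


A0 = pi*(d/2)^2 = pi*(9/2)^2 = 63.6173 mm^2
UTS = F_max / A0 = 346*1000 / 63.6173
UTS = 5439 MPa


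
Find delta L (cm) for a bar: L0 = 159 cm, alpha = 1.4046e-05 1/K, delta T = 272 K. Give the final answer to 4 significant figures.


dL = L0 * alpha * dT
dL = 159 * 1.4046e-05 * 272
dL = 0.6075 cm


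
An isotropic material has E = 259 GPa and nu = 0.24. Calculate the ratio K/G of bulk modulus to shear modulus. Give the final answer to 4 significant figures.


G = E / (2*(1+nu))
G = 259 / (2*(1+0.24)) = 104.435 GPa
K = E / (3*(1-2*nu))
K = 259 / (3*(1-2*0.24)) = 166.026 GPa
K/G = 166.026 / 104.435 = 1.59


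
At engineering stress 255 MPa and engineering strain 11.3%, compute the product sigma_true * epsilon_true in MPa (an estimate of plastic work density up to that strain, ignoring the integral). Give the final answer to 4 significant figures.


sigma_true = sigma_eng * (1 + epsilon_eng)
sigma_true = 255 * (1 + 0.113) = 283.815 MPa
epsilon_true = ln(1 + epsilon_eng)
epsilon_true = ln(1 + 0.113) = 0.107059
sigma_true * epsilon_true = 283.815 * 0.107059 = 30.38 MPa


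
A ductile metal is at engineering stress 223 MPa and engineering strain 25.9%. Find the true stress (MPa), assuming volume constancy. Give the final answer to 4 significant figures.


sigma_true = sigma_eng * (1 + epsilon_eng)
sigma_true = 223 * (1 + 0.259)
sigma_true = 280.8 MPa


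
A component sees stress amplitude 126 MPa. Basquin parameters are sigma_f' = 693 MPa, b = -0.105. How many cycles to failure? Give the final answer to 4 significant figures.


sigma_a = sigma_f' * (2*Nf)^b
2*Nf = (sigma_a / sigma_f')^(1/b)
2*Nf = (126 / 693)^(1/-0.105)
2*Nf = 1.12479e+07
Nf = 5.624e+06 cycles


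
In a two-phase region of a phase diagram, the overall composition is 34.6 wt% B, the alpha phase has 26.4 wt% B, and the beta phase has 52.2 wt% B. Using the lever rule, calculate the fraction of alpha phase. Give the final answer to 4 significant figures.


f_alpha = (C_beta - C0) / (C_beta - C_alpha)
f_alpha = (52.2 - 34.6) / (52.2 - 26.4)
f_alpha = 0.6822


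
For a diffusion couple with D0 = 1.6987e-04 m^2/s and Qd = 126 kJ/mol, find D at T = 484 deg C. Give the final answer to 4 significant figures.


D = D0 * exp(-Qd / (R*T))
T = 757.15 K
D = 1.6987e-04 * exp(-126e3 / (8.314 * 757.15))
D = 3.445e-13 m^2/s


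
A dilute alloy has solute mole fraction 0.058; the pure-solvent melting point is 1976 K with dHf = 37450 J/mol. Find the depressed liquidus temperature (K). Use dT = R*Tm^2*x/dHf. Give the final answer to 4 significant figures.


dT = R*Tm^2*x / dHf
dT = 8.314 * 1976^2 * 0.058 / 37450
dT = 50.2759 K
T_new = 1976 - 50.2759 = 1926 K


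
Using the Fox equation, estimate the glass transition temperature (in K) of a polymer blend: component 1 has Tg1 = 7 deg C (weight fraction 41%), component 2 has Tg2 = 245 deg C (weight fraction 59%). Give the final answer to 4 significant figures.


1/Tg = w1/Tg1 + w2/Tg2 (in Kelvin)
Tg1 = 280.15 K, Tg2 = 518.15 K
1/Tg = 0.41/280.15 + 0.59/518.15
Tg = 384.3 K


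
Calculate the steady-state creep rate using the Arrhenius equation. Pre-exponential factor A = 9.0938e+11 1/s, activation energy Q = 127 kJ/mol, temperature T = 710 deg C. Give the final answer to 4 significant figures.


rate = A * exp(-Q / (R*T))
T = 710 + 273.15 = 983.15 K
rate = 9.0938e+11 * exp(-127e3 / (8.314 * 983.15))
rate = 162600 1/s


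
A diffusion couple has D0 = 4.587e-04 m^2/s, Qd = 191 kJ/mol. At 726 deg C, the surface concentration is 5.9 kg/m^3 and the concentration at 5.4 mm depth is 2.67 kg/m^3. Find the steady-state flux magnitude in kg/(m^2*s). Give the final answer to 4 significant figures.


Step 1: D = D0 * exp(-Qd/(R*T))
T = 726 + 273.15 = 999.15 K
D = 4.587e-04 * exp(-191e3 / (8.314 * 999.15)) = 4.74094e-14 m^2/s
Step 2: J = D * (C1 - C2) / dx
J = 4.74094e-14 * (5.9 - 2.67) / 5.4e-03
J = 2.836e-11 kg/(m^2*s)


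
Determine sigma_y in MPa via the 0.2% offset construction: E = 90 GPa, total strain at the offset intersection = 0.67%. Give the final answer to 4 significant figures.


Offset strain = 0.002
Elastic strain at yield = total_strain - offset = 6.7e-03 - 0.002 = 4.7e-03
sigma_y = E * elastic_strain = 90000 * 4.7e-03
sigma_y = 423 MPa


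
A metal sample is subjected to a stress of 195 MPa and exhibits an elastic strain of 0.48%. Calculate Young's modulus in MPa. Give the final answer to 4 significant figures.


E = sigma / epsilon
epsilon = 0.48% = 4.8e-03
E = 195 / 4.8e-03
E = 40630 MPa


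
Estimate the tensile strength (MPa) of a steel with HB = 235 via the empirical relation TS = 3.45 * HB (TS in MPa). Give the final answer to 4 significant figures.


TS (MPa) = 3.45 * HB
TS = 3.45 * 235
TS = 810.8 MPa


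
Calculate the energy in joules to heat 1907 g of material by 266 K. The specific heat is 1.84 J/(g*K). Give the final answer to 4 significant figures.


Q = m * cp * dT
Q = 1907 * 1.84 * 266
Q = 933400 J


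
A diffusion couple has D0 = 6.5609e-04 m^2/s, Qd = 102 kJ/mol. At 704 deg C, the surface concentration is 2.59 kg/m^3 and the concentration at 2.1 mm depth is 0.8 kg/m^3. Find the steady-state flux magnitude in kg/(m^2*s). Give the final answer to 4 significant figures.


Step 1: D = D0 * exp(-Qd/(R*T))
T = 704 + 273.15 = 977.15 K
D = 6.5609e-04 * exp(-102e3 / (8.314 * 977.15)) = 2.31336e-09 m^2/s
Step 2: J = D * (C1 - C2) / dx
J = 2.31336e-09 * (2.59 - 0.8) / 2.1e-03
J = 1.972e-06 kg/(m^2*s)


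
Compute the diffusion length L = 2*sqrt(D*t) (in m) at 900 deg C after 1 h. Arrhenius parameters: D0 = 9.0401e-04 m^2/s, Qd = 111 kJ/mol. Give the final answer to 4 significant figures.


Step 1: D = D0 * exp(-Qd/(R*T))
T = 1173.15 K
D = 9.0401e-04 * exp(-111e3 / (8.314 * 1173.15)) = 1.03206e-08 m^2/s
Step 2: L = 2*sqrt(D*t)
t = 1 h = 3600 s
L = 2*sqrt(1.03206e-08 * 3600) = 0.01219 m


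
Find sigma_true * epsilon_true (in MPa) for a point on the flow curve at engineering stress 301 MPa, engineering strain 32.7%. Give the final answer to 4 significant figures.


sigma_true = sigma_eng * (1 + epsilon_eng)
sigma_true = 301 * (1 + 0.327) = 399.427 MPa
epsilon_true = ln(1 + epsilon_eng)
epsilon_true = ln(1 + 0.327) = 0.282921
sigma_true * epsilon_true = 399.427 * 0.282921 = 113 MPa


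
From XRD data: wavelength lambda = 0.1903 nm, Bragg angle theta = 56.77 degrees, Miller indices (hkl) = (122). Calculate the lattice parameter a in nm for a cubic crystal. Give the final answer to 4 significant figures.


d = lambda / (2*sin(theta))
d = 0.1903 / (2*sin(56.77 deg))
d = 0.113751 nm
a = d * sqrt(h^2+k^2+l^2) = 0.113751 * sqrt(9)
a = 0.3413 nm


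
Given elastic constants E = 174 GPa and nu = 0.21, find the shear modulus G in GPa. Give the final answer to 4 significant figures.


G = E / (2*(1+nu))
G = 174 / (2*(1+0.21))
G = 71.9 GPa


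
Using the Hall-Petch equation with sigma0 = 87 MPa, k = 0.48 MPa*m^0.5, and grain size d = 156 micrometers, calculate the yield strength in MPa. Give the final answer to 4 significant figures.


sigma_y = sigma0 + k / sqrt(d)
d = 156 um = 1.56e-04 m
sigma_y = 87 + 0.48 / sqrt(1.56e-04)
sigma_y = 125.4 MPa


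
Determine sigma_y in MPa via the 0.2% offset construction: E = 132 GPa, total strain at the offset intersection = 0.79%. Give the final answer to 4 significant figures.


Offset strain = 0.002
Elastic strain at yield = total_strain - offset = 7.9e-03 - 0.002 = 5.9e-03
sigma_y = E * elastic_strain = 132000 * 5.9e-03
sigma_y = 778.8 MPa


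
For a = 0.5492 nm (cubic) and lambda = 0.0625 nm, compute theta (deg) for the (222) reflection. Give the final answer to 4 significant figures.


d = a / sqrt(h^2+k^2+l^2)
d = 0.5492 / sqrt(12) = 0.15854 nm
lambda = 2*d*sin(theta)  =>  sin(theta) = lambda / (2*d)
sin(theta) = 0.0625 / (2 * 0.15854) = 0.197111
theta = 11.37 deg


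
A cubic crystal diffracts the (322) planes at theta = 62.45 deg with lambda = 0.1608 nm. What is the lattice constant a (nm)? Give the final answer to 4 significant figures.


d = lambda / (2*sin(theta))
d = 0.1608 / (2*sin(62.45 deg))
d = 0.0906827 nm
a = d * sqrt(h^2+k^2+l^2) = 0.0906827 * sqrt(17)
a = 0.3739 nm


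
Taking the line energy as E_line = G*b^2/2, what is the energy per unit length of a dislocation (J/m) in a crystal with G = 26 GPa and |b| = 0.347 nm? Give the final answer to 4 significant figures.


E = G*b^2/2
b = 0.347 nm = 3.47e-10 m
G = 26 GPa = 2.6e+10 Pa
E = 0.5 * 2.6e+10 * (3.47e-10)^2
E = 1.565e-09 J/m


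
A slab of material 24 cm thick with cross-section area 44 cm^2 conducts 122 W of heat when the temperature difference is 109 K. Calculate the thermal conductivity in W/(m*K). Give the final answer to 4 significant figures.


k = Q*L / (A*dT)
L = 0.24 m, A = 4.4e-03 m^2
k = 122 * 0.24 / (4.4e-03 * 109)
k = 61.05 W/(m*K)


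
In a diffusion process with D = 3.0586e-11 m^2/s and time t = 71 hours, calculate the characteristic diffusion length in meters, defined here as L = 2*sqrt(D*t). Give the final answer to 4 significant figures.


t = 71 hr = 255600 s
Diffusion length = 2*sqrt(D*t)
= 2*sqrt(3.0586e-11 * 255600)
= 5.592e-03 m


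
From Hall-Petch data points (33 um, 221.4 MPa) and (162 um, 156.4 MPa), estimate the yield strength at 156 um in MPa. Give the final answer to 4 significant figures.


sigma_y = sigma0 + k / sqrt(d)
1/sqrt(d1) = 1/sqrt(3.3e-05) = 174.078;  1/sqrt(d2) = 78.5674
k = (sigma1 - sigma2) / (1/sqrt(d1) - 1/sqrt(d2)) = (221.4 - 156.4) / (174.078 - 78.5674) = 0.680555 MPa*m^0.5
sigma0 = sigma1 - k/sqrt(d1) = 221.4 - 0.680555*174.078 = 102.931 MPa
sigma_y(d3) = 102.931 + 0.680555 / sqrt(1.56e-04) = 157.4 MPa


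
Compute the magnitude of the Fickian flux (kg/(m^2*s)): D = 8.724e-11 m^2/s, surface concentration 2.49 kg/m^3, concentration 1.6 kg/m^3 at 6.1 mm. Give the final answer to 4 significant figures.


J = -D * (dC/dx) = D * (C1 - C2) / dx
J = 8.724e-11 * (2.49 - 1.6) / 6.1e-03
J = 1.273e-08 kg/(m^2*s)


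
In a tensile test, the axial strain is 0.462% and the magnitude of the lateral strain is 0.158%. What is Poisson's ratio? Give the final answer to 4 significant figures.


nu = -epsilon_lat / epsilon_axial
Lateral strain is contraction (negative), so using magnitudes:
nu = 0.158 / 0.462
nu = 0.342


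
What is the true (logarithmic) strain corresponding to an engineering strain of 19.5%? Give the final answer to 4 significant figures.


epsilon_true = ln(1 + epsilon_eng)
epsilon_true = ln(1 + 0.195)
epsilon_true = 0.1781


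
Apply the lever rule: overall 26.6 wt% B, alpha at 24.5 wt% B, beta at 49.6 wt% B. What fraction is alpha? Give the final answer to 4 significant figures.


f_alpha = (C_beta - C0) / (C_beta - C_alpha)
f_alpha = (49.6 - 26.6) / (49.6 - 24.5)
f_alpha = 0.9163


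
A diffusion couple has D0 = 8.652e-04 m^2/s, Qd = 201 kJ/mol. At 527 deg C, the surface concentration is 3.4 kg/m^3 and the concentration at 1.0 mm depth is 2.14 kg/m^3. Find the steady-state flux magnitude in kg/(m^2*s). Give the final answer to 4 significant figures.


Step 1: D = D0 * exp(-Qd/(R*T))
T = 527 + 273.15 = 800.15 K
D = 8.652e-04 * exp(-201e3 / (8.314 * 800.15)) = 6.53356e-17 m^2/s
Step 2: J = D * (C1 - C2) / dx
J = 6.53356e-17 * (3.4 - 2.14) / 1e-03
J = 8.232e-14 kg/(m^2*s)


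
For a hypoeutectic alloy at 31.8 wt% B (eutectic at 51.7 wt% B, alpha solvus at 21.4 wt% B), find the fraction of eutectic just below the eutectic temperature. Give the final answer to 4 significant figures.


f_primary = (C_e - C0) / (C_e - C_alpha_max)
f_primary = (51.7 - 31.8) / (51.7 - 21.4)
f_primary = 0.656766
f_eutectic = 1 - 0.656766 = 0.3432


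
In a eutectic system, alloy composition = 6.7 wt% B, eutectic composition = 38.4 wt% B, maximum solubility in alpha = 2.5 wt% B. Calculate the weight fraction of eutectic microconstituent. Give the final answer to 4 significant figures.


f_primary = (C_e - C0) / (C_e - C_alpha_max)
f_primary = (38.4 - 6.7) / (38.4 - 2.5)
f_primary = 0.883008
f_eutectic = 1 - 0.883008 = 0.117


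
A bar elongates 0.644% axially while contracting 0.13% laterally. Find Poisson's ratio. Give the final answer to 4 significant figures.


nu = -epsilon_lat / epsilon_axial
Lateral strain is contraction (negative), so using magnitudes:
nu = 0.13 / 0.644
nu = 0.2019


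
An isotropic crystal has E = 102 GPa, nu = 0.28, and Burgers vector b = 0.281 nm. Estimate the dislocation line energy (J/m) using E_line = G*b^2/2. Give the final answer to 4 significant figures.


Step 1: G = E / (2*(1+nu))
G = 102 / (2*(1+0.28)) = 39.8438 GPa = 3.98438e+10 Pa
Step 2: E_line = G*b^2/2
b = 0.281 nm = 2.81e-10 m
E_line = 0.5 * 3.98438e+10 * (2.81e-10)^2 = 1.573e-09 J/m


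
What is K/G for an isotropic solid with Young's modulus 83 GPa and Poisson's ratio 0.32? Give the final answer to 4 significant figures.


G = E / (2*(1+nu))
G = 83 / (2*(1+0.32)) = 31.4394 GPa
K = E / (3*(1-2*nu))
K = 83 / (3*(1-2*0.32)) = 76.8519 GPa
K/G = 76.8519 / 31.4394 = 2.444


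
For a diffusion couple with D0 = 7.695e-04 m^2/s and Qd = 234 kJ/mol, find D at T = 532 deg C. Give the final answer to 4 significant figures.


D = D0 * exp(-Qd / (R*T))
T = 805.15 K
D = 7.695e-04 * exp(-234e3 / (8.314 * 805.15))
D = 5.067e-19 m^2/s


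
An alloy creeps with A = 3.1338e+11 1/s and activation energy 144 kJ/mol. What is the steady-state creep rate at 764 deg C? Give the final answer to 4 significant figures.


rate = A * exp(-Q / (R*T))
T = 764 + 273.15 = 1037.15 K
rate = 3.1338e+11 * exp(-144e3 / (8.314 * 1037.15))
rate = 17520 1/s


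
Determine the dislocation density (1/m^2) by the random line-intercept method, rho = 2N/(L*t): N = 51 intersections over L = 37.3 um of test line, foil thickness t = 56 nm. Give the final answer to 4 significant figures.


rho = 2N / (L * t)
L = 37.3 um = 3.73e-05 m, t = 56 nm = 5.6e-08 m
rho = 2 * 51 / (3.73e-05 * 5.6e-08)
rho = 4.883e+13 1/m^2


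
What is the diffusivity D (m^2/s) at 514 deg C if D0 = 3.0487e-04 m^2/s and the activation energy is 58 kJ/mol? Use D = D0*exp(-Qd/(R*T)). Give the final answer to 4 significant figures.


D = D0 * exp(-Qd / (R*T))
T = 787.15 K
D = 3.0487e-04 * exp(-58e3 / (8.314 * 787.15))
D = 4.317e-08 m^2/s


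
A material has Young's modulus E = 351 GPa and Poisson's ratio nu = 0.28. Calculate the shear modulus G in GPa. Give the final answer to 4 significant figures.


G = E / (2*(1+nu))
G = 351 / (2*(1+0.28))
G = 137.1 GPa


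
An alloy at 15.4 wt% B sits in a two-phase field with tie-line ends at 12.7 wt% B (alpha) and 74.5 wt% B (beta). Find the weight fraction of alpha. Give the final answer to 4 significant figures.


f_alpha = (C_beta - C0) / (C_beta - C_alpha)
f_alpha = (74.5 - 15.4) / (74.5 - 12.7)
f_alpha = 0.9563


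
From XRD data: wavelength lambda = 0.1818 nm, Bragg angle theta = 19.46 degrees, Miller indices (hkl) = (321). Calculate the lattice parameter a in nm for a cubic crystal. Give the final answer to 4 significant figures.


d = lambda / (2*sin(theta))
d = 0.1818 / (2*sin(19.46 deg))
d = 0.272851 nm
a = d * sqrt(h^2+k^2+l^2) = 0.272851 * sqrt(14)
a = 1.021 nm


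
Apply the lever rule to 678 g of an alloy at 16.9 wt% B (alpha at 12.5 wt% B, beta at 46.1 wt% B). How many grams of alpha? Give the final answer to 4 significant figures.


f_alpha = (C_beta - C0) / (C_beta - C_alpha)
f_alpha = (46.1 - 16.9) / (46.1 - 12.5) = 0.869048
m_alpha = f_alpha * m_total = 0.869048 * 678 = 589.2 g


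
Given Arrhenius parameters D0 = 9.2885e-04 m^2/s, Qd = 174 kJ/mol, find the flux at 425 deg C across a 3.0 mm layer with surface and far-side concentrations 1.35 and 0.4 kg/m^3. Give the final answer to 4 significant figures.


Step 1: D = D0 * exp(-Qd/(R*T))
T = 425 + 273.15 = 698.15 K
D = 9.2885e-04 * exp(-174e3 / (8.314 * 698.15)) = 8.89263e-17 m^2/s
Step 2: J = D * (C1 - C2) / dx
J = 8.89263e-17 * (1.35 - 0.4) / 3e-03
J = 2.816e-14 kg/(m^2*s)
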